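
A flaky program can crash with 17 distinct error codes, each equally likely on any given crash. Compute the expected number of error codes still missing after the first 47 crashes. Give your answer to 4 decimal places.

For each error code, P(unseen after 47) = (16/17)^47 = 0.05788.
By linearity of expectation, E[unseen] = 17·(16/17)^47 = 0.98399.

0.9840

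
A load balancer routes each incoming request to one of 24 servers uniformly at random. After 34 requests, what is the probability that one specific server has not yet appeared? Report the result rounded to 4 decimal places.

Each request misses the fixed server with probability (24-1)/24 = 23/24, independently.
P(still missing after 34) = (23/24)^34 = 0.23527.

0.2353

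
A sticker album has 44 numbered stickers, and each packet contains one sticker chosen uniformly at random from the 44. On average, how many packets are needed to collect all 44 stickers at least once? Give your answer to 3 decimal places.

After k distinct stickers have appeared, the next packet gives a new one with probability (44-k)/44, so the expected wait for the (k+1)-th is 44/(44-k).
E[T] = 44/44 + 44/43 + 44/42 + ... + 44/2 + 44/1 = 44·H_{44}.
H_{44} = 4.3727, so E[T] = 192.3999.

192.400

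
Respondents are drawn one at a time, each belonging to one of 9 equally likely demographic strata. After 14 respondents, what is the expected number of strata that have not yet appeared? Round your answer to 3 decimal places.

For each stratum, P(unseen after 14) = (8/9)^14 = 0.1922.
By linearity of expectation, E[unseen] = 9·(8/9)^14 = 1.7302.

1.730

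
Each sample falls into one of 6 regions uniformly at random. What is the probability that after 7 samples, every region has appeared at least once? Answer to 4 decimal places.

By inclusion–exclusion over which regions are missing,
P(all seen) = Σ_{j=0}^{6} (-1)^j C(6,j)((6-j)/6)^7
= 1.00000 - 1.67449 + 0.87791 - 0.15625 + 0.00686 - 0.00002 + 0.00000
= 0.05401.

0.0540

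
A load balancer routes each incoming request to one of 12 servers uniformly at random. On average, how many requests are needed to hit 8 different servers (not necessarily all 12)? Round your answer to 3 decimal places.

With k distinct servers already seen, the next new one arrives after an expected 12/(12-k) requests.
Sum over k = 0,...,7: E = 12/12 + 12/11 + 12/10 + ... + 12/6 + 12/5 = 12.2385.

12.239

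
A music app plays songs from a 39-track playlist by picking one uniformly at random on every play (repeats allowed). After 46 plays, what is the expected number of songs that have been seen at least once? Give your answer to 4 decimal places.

27.1930

For each song, P(seen in 46 plays) = 1 - (38/39)^46 = 0.69726.
By linearity of expectation, E[distinct seen] = 39·(1 - (38/39)^46) = 27.19304.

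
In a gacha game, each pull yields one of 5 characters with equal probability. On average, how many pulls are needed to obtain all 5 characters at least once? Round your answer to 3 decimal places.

After k distinct characters have appeared, the next pull gives a new one with probability (5-k)/5, so the expected wait for the (k+1)-th is 5/(5-k).
E[T] = 5/5 + 5/4 + 5/3 + 5/2 + 5/1 = 5·H_{5}.
H_{5} = 2.2833, so E[T] = 11.4167.

11.417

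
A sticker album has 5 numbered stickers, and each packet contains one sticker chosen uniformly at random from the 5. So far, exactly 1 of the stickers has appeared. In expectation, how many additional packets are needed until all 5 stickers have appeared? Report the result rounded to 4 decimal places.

The wait to go from k to k+1 distinct stickers is geometric with mean 5/(5-k).
Sum over k = 1,...,4: E = 5/4 + 5/3 + 5/2 + 5/1 = 10.41667.

10.4167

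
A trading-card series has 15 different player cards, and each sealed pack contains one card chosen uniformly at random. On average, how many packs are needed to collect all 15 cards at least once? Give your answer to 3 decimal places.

After k distinct cards have appeared, the next pack gives a new one with probability (15-k)/15, so the expected wait for the (k+1)-th is 15/(15-k).
E[T] = 15/15 + 15/14 + 15/13 + ... + 15/2 + 15/1 = 15·H_{15}.
H_{15} = 3.3182, so E[T] = 49.7734.

49.773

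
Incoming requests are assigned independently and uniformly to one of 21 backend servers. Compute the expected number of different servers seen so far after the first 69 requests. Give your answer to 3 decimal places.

For each server, P(seen in 69 requests) = 1 - (20/21)^69 = 0.9655.
By linearity of expectation, E[distinct seen] = 21·(1 - (20/21)^69) = 20.2753.

20.275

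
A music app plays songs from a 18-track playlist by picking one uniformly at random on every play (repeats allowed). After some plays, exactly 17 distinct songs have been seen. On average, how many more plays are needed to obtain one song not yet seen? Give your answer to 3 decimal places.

18.000

The number of plays until the next new song is geometric with success probability 1/18, so its mean is 18/1.
E = 18/1 = 18.0000.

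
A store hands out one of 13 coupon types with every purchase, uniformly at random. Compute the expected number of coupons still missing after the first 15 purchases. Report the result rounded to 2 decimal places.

3.91

For each coupon, P(unseen after 15) = (12/13)^15 = 0.301.
By linearity of expectation, E[unseen] = 13·(12/13)^15 = 3.913.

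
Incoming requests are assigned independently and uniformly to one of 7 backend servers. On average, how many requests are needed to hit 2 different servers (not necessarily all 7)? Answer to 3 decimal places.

2.167

Going from k to k+1 distinct takes a geometric number of requests with mean 7/(7-k).
Sum over k = 0,...,1: E = 7/7 + 7/6 = 2.1667.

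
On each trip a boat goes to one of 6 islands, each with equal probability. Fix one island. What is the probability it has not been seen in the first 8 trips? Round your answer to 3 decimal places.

On each trip the fixed island fails to appear with probability 5/6.
P(still missing after 8) = (5/6)^8 = 0.2326.

0.233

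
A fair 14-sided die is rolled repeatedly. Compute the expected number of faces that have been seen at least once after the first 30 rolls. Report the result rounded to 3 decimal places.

For each face, P(seen in 30 rolls) = 1 - (13/14)^30 = 0.8917.
By linearity of expectation, E[distinct seen] = 14·(1 - (13/14)^30) = 12.4844.

12.484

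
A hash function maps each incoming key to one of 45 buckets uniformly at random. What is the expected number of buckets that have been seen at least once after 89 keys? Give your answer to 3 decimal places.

For each bucket, P(seen in 89 keys) = 1 - (44/45)^89 = 0.8647.
By linearity of expectation, E[distinct seen] = 45·(1 - (44/45)^89) = 38.9104.

38.910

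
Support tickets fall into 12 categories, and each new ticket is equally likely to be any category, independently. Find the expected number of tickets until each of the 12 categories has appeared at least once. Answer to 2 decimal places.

The wait to go from k to k+1 distinct categories is geometric with mean 12/(12-k).
E[T] = 12/12 + 12/11 + 12/10 + ... + 12/2 + 12/1 = 12·H_{12}.
H_{12} = 3.103, so E[T] = 37.239.

37.24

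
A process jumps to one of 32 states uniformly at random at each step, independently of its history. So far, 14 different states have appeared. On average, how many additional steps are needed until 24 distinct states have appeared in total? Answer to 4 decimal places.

With k distinct states already seen, the next new one takes an expected 32/(32-k) steps.
Sum over k = 14,...,23: E = 32/18 + 32/17 + 32/16 + ... + 32/10 + 32/9 = 24.87203.

24.8720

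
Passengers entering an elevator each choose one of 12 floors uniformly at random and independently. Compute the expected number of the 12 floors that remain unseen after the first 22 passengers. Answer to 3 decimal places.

For each floor, P(unseen after 22) = (11/12)^22 = 0.1475.
By linearity of expectation, E[unseen] = 12·(11/12)^22 = 1.7694.

1.769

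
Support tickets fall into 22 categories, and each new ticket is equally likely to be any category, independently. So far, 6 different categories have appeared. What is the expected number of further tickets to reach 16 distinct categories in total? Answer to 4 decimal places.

From k distinct to k+1 distinct takes on average 22/(22-k) tickets.
Sum over k = 6,...,15: E = 22/16 + 22/15 + 22/14 + ... + 22/8 + 22/7 = 20.47604.

20.4760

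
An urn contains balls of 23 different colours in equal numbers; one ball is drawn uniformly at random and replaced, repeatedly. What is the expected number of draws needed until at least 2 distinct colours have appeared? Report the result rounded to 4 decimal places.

2.0455

Going from k to k+1 distinct takes a geometric number of draws with mean 23/(23-k).
Sum over k = 0,...,1: E = 23/23 + 23/22 = 2.04545.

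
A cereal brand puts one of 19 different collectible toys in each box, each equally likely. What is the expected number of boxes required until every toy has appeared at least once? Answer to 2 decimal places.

67.41

After k distinct toys have appeared, the next box gives a new one with probability (19-k)/19, so the expected wait for the (k+1)-th is 19/(19-k).
E[T] = 19/19 + 19/18 + 19/17 + ... + 19/2 + 19/1 = 19·H_{19}.
H_{19} = 3.548, so E[T] = 67.407.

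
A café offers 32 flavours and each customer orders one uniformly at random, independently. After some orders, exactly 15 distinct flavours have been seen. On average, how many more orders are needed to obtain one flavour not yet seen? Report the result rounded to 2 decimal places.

1.88

Each order yields a new flavour with probability (32-15)/32 = 17/32, so the wait is geometric with mean 32/17.
E = 32/17 = 1.882.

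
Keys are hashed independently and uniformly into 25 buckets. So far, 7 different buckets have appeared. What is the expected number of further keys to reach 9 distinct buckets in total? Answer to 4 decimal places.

2.8595

The wait to go from k to k+1 distinct buckets is geometric with mean 25/(25-k).
Sum over k = 7,...,8: E = 25/18 + 25/17 = 2.85948.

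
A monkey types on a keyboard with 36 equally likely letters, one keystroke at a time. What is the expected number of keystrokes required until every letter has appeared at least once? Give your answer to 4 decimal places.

150.2841

The wait to go from k to k+1 distinct letters is geometric with mean 36/(36-k).
E[T] = 36/36 + 36/35 + 36/34 + ... + 36/2 + 36/1 = 36·H_{36}.
H_{36} = 4.17456, so E[T] = 150.28413.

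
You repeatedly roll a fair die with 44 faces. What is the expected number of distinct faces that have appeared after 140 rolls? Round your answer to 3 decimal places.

42.239

For each face, P(seen in 140 rolls) = 1 - (43/44)^140 = 0.9600.
By linearity of expectation, E[distinct seen] = 44·(1 - (43/44)^140) = 42.2394.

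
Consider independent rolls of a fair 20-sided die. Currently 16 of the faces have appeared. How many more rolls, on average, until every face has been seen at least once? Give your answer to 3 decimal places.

41.667

The wait to go from k to k+1 distinct faces is geometric with mean 20/(20-k).
Sum over k = 16,...,19: E = 20/4 + 20/3 + 20/2 + 20/1 = 41.6667.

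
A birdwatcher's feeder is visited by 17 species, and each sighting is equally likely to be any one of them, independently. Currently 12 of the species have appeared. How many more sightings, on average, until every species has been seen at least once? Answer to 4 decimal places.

38.8167

The wait to go from k to k+1 distinct species is geometric with mean 17/(17-k).
Sum over k = 12,...,16: E = 17/5 + 17/4 + 17/3 + 17/2 + 17/1 = 38.81667.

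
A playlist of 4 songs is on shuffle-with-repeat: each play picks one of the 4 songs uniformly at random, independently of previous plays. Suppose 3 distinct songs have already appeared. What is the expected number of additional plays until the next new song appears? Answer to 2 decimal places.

4.00

The number of plays until the next new song is geometric with success probability 1/4, so its mean is 4/1.
E = 4/1 = 4.000.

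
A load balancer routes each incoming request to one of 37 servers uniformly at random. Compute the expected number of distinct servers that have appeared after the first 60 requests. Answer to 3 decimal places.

For each server, P(seen in 60 requests) = 1 - (36/37)^60 = 0.8068.
By linearity of expectation, E[distinct seen] = 37·(1 - (36/37)^60) = 29.8510.

29.851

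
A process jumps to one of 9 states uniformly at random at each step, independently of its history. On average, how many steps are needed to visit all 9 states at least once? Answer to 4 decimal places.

The wait to go from k to k+1 distinct states is geometric with mean 9/(9-k).
E[T] = 9/9 + 9/8 + 9/7 + ... + 9/2 + 9/1 = 9·H_{9}.
H_{9} = 2.82897, so E[T] = 25.46071.

25.4607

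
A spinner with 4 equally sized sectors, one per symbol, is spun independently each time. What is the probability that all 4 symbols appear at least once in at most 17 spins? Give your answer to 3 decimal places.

0.970

Let A_i be the event that symbol i is missing after 17 spins. By inclusion–exclusion on the A_i,
P(all seen) = Σ_{j=0}^{4} (-1)^j C(4,j)((4-j)/4)^17
= 1.0000 - 0.0301 + 0.0000 - 0.0000 + 0.0000
= 0.9700.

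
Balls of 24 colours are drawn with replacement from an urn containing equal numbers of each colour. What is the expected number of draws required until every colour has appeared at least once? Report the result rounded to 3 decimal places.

Split into phases: going from k distinct to k+1 distinct takes on average 24/(24-k) draws.
E[T] = 24/24 + 24/23 + 24/22 + ... + 24/2 + 24/1 = 24·H_{24}.
H_{24} = 3.7760, so E[T] = 90.6230.

90.623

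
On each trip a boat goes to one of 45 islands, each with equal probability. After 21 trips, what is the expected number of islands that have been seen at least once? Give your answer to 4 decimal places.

For each island, P(seen in 21 trips) = 1 - (44/45)^21 = 0.37620.
By linearity of expectation, E[distinct seen] = 45·(1 - (44/45)^21) = 16.92913.

16.9291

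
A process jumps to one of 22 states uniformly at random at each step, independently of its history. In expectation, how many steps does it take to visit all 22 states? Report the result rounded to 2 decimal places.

81.20

The wait to go from k to k+1 distinct states is geometric with mean 22/(22-k).
E[T] = 22/22 + 22/21 + 22/20 + ... + 22/2 + 22/1 = 22·H_{22}.
H_{22} = 3.691, so E[T] = 81.198.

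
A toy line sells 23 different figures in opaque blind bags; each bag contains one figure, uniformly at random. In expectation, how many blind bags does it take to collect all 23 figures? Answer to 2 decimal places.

The wait to go from k to k+1 distinct figures is geometric with mean 23/(23-k).
E[T] = 23/23 + 23/22 + 23/21 + ... + 23/2 + 23/1 = 23·H_{23}.
H_{23} = 3.734, so E[T] = 85.889.

85.89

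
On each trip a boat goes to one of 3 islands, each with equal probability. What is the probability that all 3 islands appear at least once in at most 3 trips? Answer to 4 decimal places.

0.2222

By inclusion–exclusion over which islands are missing,
P(all seen) = Σ_{j=0}^{3} (-1)^j C(3,j)((3-j)/3)^3
= 1.00000 - 0.88889 + 0.11111 - 0.00000
= 0.22222.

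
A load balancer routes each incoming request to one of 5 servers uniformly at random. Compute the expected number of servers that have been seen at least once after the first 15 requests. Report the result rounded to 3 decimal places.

For each server, P(seen in 15 requests) = 1 - (4/5)^15 = 0.9648.
By linearity of expectation, E[distinct seen] = 5·(1 - (4/5)^15) = 4.8241.

4.824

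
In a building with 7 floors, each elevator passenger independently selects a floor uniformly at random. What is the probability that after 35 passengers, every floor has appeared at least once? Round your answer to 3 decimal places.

Let A_i be the event that floor i is missing after 35 passengers. By inclusion–exclusion on the A_i,
P(all seen) = Σ_{j=0}^{7} (-1)^j C(7,j)((7-j)/7)^35
= 1.0000 - 0.0318 + 0.0002 - 0.0000 + 0.0000 - 0.0000 + 0.0000 - 0.0000
= 0.9684.

0.968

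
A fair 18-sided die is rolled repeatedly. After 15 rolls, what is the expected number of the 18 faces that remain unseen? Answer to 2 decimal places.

7.64

For each face, P(unseen after 15) = (17/18)^15 = 0.424.
By linearity of expectation, E[unseen] = 18·(17/18)^15 = 7.637.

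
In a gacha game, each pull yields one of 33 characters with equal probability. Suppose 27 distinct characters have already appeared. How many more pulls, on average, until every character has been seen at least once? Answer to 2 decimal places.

80.85

With k distinct characters already seen, the next new one takes an expected 33/(33-k) pulls.
Sum over k = 27,...,32: E = 33/6 + 33/5 + 33/4 + 33/3 + 33/2 + 33/1 = 80.850.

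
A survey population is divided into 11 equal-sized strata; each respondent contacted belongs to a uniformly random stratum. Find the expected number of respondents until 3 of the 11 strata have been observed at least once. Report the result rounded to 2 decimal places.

With k distinct strata already seen, the next new one arrives after an expected 11/(11-k) respondents.
Sum over k = 0,...,2: E = 11/11 + 11/10 + 11/9 = 3.322.

3.32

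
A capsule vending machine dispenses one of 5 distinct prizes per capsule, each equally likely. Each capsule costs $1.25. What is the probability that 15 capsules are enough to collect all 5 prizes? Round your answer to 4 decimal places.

0.8288

Let A_i be the event that prize i is missing after 15 capsules. By inclusion–exclusion on the A_i,
P(all seen) = Σ_{j=0}^{5} (-1)^j C(5,j)((5-j)/5)^15
= 1.00000 - 0.17592 + 0.00470 - 0.00001 + 0.00000 - 0.00000
= 0.82877.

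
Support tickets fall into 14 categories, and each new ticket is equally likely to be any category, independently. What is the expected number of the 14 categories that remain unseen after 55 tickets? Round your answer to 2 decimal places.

0.24

For each category, P(unseen after 55) = (13/14)^55 = 0.017.
By linearity of expectation, E[unseen] = 14·(13/14)^55 = 0.238.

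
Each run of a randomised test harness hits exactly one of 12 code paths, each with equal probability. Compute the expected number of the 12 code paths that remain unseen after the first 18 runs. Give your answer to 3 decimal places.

For each code path, P(unseen after 18) = (11/12)^18 = 0.2088.
By linearity of expectation, E[unseen] = 12·(11/12)^18 = 2.5060.

2.506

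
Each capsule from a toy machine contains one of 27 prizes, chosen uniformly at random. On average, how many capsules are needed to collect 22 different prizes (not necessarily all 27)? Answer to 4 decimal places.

With k distinct prizes already seen, the next new one arrives after an expected 27/(27-k) capsules.
Sum over k = 0,...,21: E = 27/27 + 27/26 + 27/25 + ... + 27/7 + 27/6 = 43.41933.

43.4193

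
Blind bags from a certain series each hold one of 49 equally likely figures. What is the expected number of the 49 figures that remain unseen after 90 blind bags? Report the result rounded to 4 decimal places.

For each figure, P(unseen after 90) = (48/49)^90 = 0.15634.
By linearity of expectation, E[unseen] = 49·(48/49)^90 = 7.66056.

7.6606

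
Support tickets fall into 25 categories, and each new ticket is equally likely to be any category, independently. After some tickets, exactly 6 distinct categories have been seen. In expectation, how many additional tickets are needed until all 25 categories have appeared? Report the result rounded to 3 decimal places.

88.693

With k distinct categories already seen, the next new one takes an expected 25/(25-k) tickets.
Sum over k = 6,...,24: E = 25/19 + 25/18 + 25/17 + ... + 25/2 + 25/1 = 88.6935.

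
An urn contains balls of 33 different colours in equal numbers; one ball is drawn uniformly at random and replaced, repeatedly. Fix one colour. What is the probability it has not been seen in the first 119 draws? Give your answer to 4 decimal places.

0.0257

On each draw the fixed colour fails to appear with probability 32/33.
P(still missing after 119) = (32/33)^119 = 0.02569.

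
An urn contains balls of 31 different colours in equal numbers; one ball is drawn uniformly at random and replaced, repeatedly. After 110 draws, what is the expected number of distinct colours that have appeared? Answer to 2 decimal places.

30.16

For each colour, P(seen in 110 draws) = 1 - (30/31)^110 = 0.973.
By linearity of expectation, E[distinct seen] = 31·(1 - (30/31)^110) = 30.159.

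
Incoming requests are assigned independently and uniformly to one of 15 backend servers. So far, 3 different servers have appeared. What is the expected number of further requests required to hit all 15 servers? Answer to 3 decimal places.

With k distinct servers already seen, the next new one takes an expected 15/(15-k) requests.
Sum over k = 3,...,14: E = 15/12 + 15/11 + 15/10 + ... + 15/2 + 15/1 = 46.5482.

46.548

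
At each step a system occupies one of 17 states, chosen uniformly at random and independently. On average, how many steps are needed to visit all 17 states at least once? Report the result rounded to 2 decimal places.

58.47

The wait to go from k to k+1 distinct states is geometric with mean 17/(17-k).
E[T] = 17/17 + 17/16 + 17/15 + ... + 17/2 + 17/1 = 17·H_{17}.
H_{17} = 3.440, so E[T] = 58.472.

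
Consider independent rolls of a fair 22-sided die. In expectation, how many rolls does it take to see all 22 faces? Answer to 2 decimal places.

After k distinct faces have appeared, the next roll gives a new one with probability (22-k)/22, so the expected wait for the (k+1)-th is 22/(22-k).
E[T] = 22/22 + 22/21 + 22/20 + ... + 22/2 + 22/1 = 22·H_{22}.
H_{22} = 3.691, so E[T] = 81.198.

81.20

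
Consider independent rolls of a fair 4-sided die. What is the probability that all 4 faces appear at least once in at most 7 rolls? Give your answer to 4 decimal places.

Let A_i be the event that face i is missing after 7 rolls. By inclusion–exclusion on the A_i,
P(all seen) = Σ_{j=0}^{4} (-1)^j C(4,j)((4-j)/4)^7
= 1.00000 - 0.53394 + 0.04688 - 0.00024 + 0.00000
= 0.51270.

0.5127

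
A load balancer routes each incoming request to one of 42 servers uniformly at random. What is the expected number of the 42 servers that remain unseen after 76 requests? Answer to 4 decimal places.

6.7279

For each server, P(unseen after 76) = (41/42)^76 = 0.16019.
By linearity of expectation, E[unseen] = 42·(41/42)^76 = 6.72785.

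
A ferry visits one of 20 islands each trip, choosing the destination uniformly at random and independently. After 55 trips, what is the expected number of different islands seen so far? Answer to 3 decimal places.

18.809

For each island, P(seen in 55 trips) = 1 - (19/20)^55 = 0.9405.
By linearity of expectation, E[distinct seen] = 20·(1 - (19/20)^55) = 18.8092.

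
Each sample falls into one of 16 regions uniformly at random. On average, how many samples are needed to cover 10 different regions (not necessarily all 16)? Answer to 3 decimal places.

14.892

Going from k to k+1 distinct takes a geometric number of samples with mean 16/(16-k).
Sum over k = 0,...,9: E = 16/16 + 16/15 + 16/14 + ... + 16/8 + 16/7 = 14.8917.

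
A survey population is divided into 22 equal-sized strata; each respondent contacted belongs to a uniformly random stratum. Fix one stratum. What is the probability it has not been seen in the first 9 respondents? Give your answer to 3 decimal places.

0.658

On each respondent the fixed stratum fails to appear with probability 21/22.
P(still missing after 9) = (21/22)^9 = 0.6579.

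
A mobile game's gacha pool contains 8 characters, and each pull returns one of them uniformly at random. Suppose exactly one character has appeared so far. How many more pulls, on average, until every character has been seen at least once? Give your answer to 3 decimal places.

20.743

From k distinct to k+1 distinct takes on average 8/(8-k) pulls.
Sum over k = 1,...,7: E = 8/7 + 8/6 + 8/5 + ... + 8/2 + 8/1 = 20.7429.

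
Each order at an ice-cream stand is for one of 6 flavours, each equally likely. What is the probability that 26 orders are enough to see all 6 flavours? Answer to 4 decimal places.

Let A_i be the event that flavour i is missing after 26 orders. By inclusion–exclusion on the A_i,
P(all seen) = Σ_{j=0}^{6} (-1)^j C(6,j)((6-j)/6)^26
= 1.00000 - 0.05241 + 0.00040 - 0.00000 + 0.00000 - 0.00000 + 0.00000
= 0.94798.

0.9480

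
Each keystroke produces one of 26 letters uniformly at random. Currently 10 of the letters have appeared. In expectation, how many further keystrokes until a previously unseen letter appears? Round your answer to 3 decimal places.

1.625

Each keystroke yields a new letter with probability (26-10)/26 = 16/26, so the wait is geometric with mean 26/16.
E = 26/16 = 1.6250.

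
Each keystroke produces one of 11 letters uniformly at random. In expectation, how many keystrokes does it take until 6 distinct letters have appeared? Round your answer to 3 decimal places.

8.102

With k distinct letters already seen, the next new one arrives after an expected 11/(11-k) keystrokes.
Sum over k = 0,...,5: E = 11/11 + 11/10 + 11/9 + 11/8 + 11/7 + 11/6 = 8.1020.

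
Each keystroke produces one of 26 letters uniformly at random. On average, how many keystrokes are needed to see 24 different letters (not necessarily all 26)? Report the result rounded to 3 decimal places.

61.215

With k distinct letters already seen, the next new one arrives after an expected 26/(26-k) keystrokes.
Sum over k = 0,...,23: E = 26/26 + 26/25 + 26/24 + ... + 26/4 + 26/3 = 61.2149.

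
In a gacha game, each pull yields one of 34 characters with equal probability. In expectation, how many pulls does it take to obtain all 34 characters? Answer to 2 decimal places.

After k distinct characters have appeared, the next pull gives a new one with probability (34-k)/34, so the expected wait for the (k+1)-th is 34/(34-k).
E[T] = 34/34 + 34/33 + 34/32 + ... + 34/2 + 34/1 = 34·H_{34}.
H_{34} = 4.118, so E[T] = 140.019.

140.02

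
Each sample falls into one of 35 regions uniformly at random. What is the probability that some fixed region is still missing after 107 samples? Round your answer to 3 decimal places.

0.045

On each sample the fixed region fails to appear with probability 34/35.
P(still missing after 107) = (34/35)^107 = 0.0450.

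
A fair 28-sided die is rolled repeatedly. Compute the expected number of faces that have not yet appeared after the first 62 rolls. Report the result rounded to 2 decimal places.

For each face, P(unseen after 62) = (27/28)^62 = 0.105.
By linearity of expectation, E[unseen] = 28·(27/28)^62 = 2.937.

2.94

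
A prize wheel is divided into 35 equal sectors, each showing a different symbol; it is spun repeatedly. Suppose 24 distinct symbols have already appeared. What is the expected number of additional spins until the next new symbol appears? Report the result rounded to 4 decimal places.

3.1818

The number of spins until the next new symbol is geometric with success probability 11/35, so its mean is 35/11.
E = 35/11 = 3.18182.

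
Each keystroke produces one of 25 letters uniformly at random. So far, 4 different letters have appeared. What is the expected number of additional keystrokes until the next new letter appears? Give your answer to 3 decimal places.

The number of keystrokes until the next new letter is geometric with success probability 21/25, so its mean is 25/21.
E = 25/21 = 1.1905.

1.190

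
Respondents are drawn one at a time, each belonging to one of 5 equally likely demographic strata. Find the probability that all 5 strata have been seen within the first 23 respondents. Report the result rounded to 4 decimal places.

0.9706

Let A_i be the event that stratum i is missing after 23 respondents. By inclusion–exclusion on the A_i,
P(all seen) = Σ_{j=0}^{5} (-1)^j C(5,j)((5-j)/5)^23
= 1.00000 - 0.02951 + 0.00008 - 0.00000 + 0.00000 - 0.00000
= 0.97056.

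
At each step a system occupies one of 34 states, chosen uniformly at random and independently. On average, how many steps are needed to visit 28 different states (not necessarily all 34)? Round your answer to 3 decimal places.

With k distinct states already seen, the next new one arrives after an expected 34/(34-k) steps.
Sum over k = 0,...,27: E = 34/34 + 34/33 + 34/32 + ... + 34/8 + 34/7 = 56.7191.

56.719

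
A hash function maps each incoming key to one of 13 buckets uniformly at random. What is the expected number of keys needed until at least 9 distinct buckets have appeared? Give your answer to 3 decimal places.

14.258

With k distinct buckets already seen, the next new one arrives after an expected 13/(13-k) keys.
Sum over k = 0,...,8: E = 13/13 + 13/12 + 13/11 + ... + 13/6 + 13/5 = 14.2584.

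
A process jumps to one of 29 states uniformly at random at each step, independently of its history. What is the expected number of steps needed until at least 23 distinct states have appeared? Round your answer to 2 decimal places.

43.84

Going from k to k+1 distinct takes a geometric number of steps with mean 29/(29-k).
Sum over k = 0,...,22: E = 29/29 + 29/28 + 29/27 + ... + 29/8 + 29/7 = 43.838.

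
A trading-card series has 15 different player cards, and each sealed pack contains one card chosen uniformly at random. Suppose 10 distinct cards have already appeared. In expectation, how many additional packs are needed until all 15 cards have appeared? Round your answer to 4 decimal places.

From k distinct to k+1 distinct takes on average 15/(15-k) packs.
Sum over k = 10,...,14: E = 15/5 + 15/4 + 15/3 + 15/2 + 15/1 = 34.25000.

34.2500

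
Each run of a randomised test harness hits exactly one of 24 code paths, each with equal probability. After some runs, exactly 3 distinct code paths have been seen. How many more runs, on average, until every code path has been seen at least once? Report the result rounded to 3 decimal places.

From k distinct to k+1 distinct takes on average 24/(24-k) runs.
Sum over k = 3,...,23: E = 24/21 + 24/20 + 24/19 + ... + 24/2 + 24/1 = 87.4886.

87.489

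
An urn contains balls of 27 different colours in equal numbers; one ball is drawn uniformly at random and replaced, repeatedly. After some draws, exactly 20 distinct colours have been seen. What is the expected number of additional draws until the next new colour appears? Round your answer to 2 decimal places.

Each draw yields a new colour with probability (27-20)/27 = 7/27, so the wait is geometric with mean 27/7.
E = 27/7 = 3.857.

3.86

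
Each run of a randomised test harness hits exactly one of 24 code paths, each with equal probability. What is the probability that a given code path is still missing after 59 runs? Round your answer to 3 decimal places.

0.081

Each run misses the fixed code path with probability (24-1)/24 = 23/24, independently.
P(still missing after 59) = (23/24)^59 = 0.0812.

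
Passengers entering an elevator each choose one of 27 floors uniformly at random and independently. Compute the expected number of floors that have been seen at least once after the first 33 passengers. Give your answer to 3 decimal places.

For each floor, P(seen in 33 passengers) = 1 - (26/27)^33 = 0.7122.
By linearity of expectation, E[distinct seen] = 27·(1 - (26/27)^33) = 19.2289.

19.229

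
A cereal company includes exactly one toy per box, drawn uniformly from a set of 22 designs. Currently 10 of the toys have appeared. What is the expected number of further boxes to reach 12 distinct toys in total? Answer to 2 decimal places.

The wait to go from k to k+1 distinct toys is geometric with mean 22/(22-k).
Sum over k = 10,...,11: E = 22/12 + 22/11 = 3.833.

3.83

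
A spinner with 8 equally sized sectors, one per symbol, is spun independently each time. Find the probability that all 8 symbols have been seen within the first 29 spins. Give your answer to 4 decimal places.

0.8401

Let A_i be the event that symbol i is missing after 29 spins. By inclusion–exclusion on the A_i,
P(all seen) = Σ_{j=0}^{8} (-1)^j C(8,j)((8-j)/8)^29
= 1.00000 - 0.16647 + 0.00667 - 0.00007 + 0.00000 - 0.00000 + 0.00000 - 0.00000 + 0.00000
= 0.84013.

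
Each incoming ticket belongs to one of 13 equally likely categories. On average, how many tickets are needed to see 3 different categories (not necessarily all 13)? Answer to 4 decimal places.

3.2652

With k distinct categories already seen, the next new one arrives after an expected 13/(13-k) tickets.
Sum over k = 0,...,2: E = 13/13 + 13/12 + 13/11 = 3.26515.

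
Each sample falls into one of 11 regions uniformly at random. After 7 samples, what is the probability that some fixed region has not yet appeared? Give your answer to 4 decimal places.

0.5132

On each sample the fixed region fails to appear with probability 10/11.
P(still missing after 7) = (10/11)^7 = 0.51316.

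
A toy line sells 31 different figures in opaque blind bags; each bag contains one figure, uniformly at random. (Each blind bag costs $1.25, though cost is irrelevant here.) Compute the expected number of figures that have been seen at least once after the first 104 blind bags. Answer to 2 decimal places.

29.98

For each figure, P(seen in 104 blind bags) = 1 - (30/31)^104 = 0.967.
By linearity of expectation, E[distinct seen] = 31·(1 - (30/31)^104) = 29.976.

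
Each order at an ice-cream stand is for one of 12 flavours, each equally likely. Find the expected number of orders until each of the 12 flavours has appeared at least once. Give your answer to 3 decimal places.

37.239

After k distinct flavours have appeared, the next order gives a new one with probability (12-k)/12, so the expected wait for the (k+1)-th is 12/(12-k).
E[T] = 12/12 + 12/11 + 12/10 + ... + 12/2 + 12/1 = 12·H_{12}.
H_{12} = 3.1032, so E[T] = 37.2385.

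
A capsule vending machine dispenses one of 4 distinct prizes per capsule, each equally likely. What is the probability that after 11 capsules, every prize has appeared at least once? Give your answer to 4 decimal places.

By inclusion–exclusion over which prizes are missing,
P(all seen) = Σ_{j=0}^{4} (-1)^j C(4,j)((4-j)/4)^11
= 1.00000 - 0.16894 + 0.00293 - 0.00000 + 0.00000
= 0.83399.

0.8340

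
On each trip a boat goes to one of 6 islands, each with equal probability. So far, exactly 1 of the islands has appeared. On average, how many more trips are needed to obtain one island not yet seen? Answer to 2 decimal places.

The number of trips until the next new island is geometric with success probability 5/6, so its mean is 6/5.
E = 6/5 = 1.200.

1.20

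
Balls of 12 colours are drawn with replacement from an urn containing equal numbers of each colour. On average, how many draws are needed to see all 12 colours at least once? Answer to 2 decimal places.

37.24

Split into phases: going from k distinct to k+1 distinct takes on average 12/(12-k) draws.
E[T] = 12/12 + 12/11 + 12/10 + ... + 12/2 + 12/1 = 12·H_{12}.
H_{12} = 3.103, so E[T] = 37.239.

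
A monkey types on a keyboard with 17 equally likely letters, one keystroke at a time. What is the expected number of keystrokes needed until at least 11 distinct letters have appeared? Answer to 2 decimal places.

16.82

Going from k to k+1 distinct takes a geometric number of keystrokes with mean 17/(17-k).
Sum over k = 0,...,10: E = 17/17 + 17/16 + 17/15 + ... + 17/8 + 17/7 = 16.822.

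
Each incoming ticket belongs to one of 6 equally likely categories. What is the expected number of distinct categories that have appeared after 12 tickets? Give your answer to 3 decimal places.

5.327

For each category, P(seen in 12 tickets) = 1 - (5/6)^12 = 0.8878.
By linearity of expectation, E[distinct seen] = 6·(1 - (5/6)^12) = 5.3271.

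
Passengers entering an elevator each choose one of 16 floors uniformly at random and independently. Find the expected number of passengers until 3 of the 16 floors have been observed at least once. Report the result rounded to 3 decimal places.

3.210

Going from k to k+1 distinct takes a geometric number of passengers with mean 16/(16-k).
Sum over k = 0,...,2: E = 16/16 + 16/15 + 16/14 = 3.2095.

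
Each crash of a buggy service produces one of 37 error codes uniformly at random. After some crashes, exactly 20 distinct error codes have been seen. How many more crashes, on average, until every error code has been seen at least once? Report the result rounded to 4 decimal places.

127.2634

With k distinct error codes already seen, the next new one takes an expected 37/(37-k) crashes.
Sum over k = 20,...,36: E = 37/17 + 37/16 + 37/15 + ... + 37/2 + 37/1 = 127.26344.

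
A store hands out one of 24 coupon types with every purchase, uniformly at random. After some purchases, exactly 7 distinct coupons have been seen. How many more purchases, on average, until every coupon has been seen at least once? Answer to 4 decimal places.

82.5493

The wait to go from k to k+1 distinct coupons is geometric with mean 24/(24-k).
Sum over k = 7,...,23: E = 24/17 + 24/16 + 24/15 + ... + 24/2 + 24/1 = 82.54926.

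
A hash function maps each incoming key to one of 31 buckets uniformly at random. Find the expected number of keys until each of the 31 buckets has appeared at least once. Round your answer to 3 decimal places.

The wait to go from k to k+1 distinct buckets is geometric with mean 31/(31-k).
E[T] = 31/31 + 31/30 + 31/29 + ... + 31/2 + 31/1 = 31·H_{31}.
H_{31} = 4.0272, so E[T] = 124.8446.

124.845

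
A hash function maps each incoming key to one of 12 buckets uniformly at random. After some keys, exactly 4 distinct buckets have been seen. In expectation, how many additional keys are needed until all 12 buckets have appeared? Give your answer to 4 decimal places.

From k distinct to k+1 distinct takes on average 12/(12-k) keys.
Sum over k = 4,...,11: E = 12/8 + 12/7 + 12/6 + ... + 12/2 + 12/1 = 32.61429.

32.6143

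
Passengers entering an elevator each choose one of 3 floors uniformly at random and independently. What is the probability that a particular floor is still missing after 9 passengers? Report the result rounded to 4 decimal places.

0.0260

On each passenger the fixed floor fails to appear with probability 2/3.
P(still missing after 9) = (2/3)^9 = 0.02601.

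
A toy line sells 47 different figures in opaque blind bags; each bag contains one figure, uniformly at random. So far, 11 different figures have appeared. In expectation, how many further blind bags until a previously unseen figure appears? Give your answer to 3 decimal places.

The number of blind bags until the next new figure is geometric with success probability 36/47, so its mean is 47/36.
E = 47/36 = 1.3056.

1.306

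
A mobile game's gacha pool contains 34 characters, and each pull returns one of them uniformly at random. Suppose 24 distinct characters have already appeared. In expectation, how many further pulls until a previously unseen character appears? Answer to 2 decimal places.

3.40

The number of pulls until the next new character is geometric with success probability 10/34, so its mean is 34/10.
E = 34/10 = 3.400.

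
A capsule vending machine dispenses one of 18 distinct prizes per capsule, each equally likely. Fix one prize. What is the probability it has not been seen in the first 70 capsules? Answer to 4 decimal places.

0.0183

Each capsule misses the fixed prize with probability (18-1)/18 = 17/18, independently.
P(still missing after 70) = (17/18)^70 = 0.01830.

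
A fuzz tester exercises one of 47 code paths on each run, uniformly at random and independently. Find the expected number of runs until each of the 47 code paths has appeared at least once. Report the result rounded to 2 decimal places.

The wait to go from k to k+1 distinct code paths is geometric with mean 47/(47-k).
E[T] = 47/47 + 47/46 + 47/45 + ... + 47/2 + 47/1 = 47·H_{47}.
H_{47} = 4.438, so E[T] = 208.584.

208.58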